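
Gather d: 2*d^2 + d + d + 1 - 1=2*d^2 + 2*d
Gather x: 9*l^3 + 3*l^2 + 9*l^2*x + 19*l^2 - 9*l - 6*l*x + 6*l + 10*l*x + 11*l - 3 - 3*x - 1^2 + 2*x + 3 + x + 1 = 9*l^3 + 22*l^2 + 8*l + x*(9*l^2 + 4*l)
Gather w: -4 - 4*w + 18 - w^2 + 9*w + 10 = -w^2 + 5*w + 24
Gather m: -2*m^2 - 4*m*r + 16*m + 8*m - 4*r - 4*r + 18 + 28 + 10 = -2*m^2 + m*(24 - 4*r) - 8*r + 56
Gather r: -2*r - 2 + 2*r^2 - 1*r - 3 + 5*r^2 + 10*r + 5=7*r^2 + 7*r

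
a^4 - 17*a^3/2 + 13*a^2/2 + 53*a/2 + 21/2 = (a - 7)*(a - 3)*(a + 1/2)*(a + 1)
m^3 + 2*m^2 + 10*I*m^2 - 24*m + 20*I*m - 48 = (m + 2)*(m + 4*I)*(m + 6*I)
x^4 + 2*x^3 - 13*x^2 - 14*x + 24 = (x - 3)*(x - 1)*(x + 2)*(x + 4)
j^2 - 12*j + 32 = (j - 8)*(j - 4)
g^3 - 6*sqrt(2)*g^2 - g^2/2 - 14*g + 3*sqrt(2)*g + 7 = (g - 1/2)*(g - 7*sqrt(2))*(g + sqrt(2))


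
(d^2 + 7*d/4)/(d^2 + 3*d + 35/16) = 4*d/(4*d + 5)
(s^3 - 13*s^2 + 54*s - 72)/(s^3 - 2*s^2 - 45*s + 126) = (s - 4)/(s + 7)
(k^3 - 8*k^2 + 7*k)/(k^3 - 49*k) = (k - 1)/(k + 7)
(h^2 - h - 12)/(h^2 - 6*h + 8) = (h + 3)/(h - 2)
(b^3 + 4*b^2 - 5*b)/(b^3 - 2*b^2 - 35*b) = (b - 1)/(b - 7)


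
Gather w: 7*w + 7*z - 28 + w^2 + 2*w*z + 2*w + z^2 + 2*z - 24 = w^2 + w*(2*z + 9) + z^2 + 9*z - 52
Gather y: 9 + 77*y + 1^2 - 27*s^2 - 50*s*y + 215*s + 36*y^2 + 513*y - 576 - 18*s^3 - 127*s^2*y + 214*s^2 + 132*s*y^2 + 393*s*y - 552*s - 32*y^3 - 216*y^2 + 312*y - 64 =-18*s^3 + 187*s^2 - 337*s - 32*y^3 + y^2*(132*s - 180) + y*(-127*s^2 + 343*s + 902) - 630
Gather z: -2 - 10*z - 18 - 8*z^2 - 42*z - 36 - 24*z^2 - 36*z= -32*z^2 - 88*z - 56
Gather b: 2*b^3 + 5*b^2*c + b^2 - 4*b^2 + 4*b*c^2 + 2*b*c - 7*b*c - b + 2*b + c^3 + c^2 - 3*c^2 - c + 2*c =2*b^3 + b^2*(5*c - 3) + b*(4*c^2 - 5*c + 1) + c^3 - 2*c^2 + c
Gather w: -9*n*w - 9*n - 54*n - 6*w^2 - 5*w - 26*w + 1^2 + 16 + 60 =-63*n - 6*w^2 + w*(-9*n - 31) + 77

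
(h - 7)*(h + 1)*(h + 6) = h^3 - 43*h - 42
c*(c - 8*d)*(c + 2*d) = c^3 - 6*c^2*d - 16*c*d^2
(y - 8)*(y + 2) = y^2 - 6*y - 16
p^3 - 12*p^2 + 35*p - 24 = (p - 8)*(p - 3)*(p - 1)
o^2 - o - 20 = (o - 5)*(o + 4)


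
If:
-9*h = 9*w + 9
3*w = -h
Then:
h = -3/2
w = 1/2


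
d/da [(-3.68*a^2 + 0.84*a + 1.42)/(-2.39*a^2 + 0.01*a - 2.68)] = (1.9708*a^2 + 26.5124*a - 2.2654)/(5.7121*a^4 - 0.0478*a^3 + 12.8105*a^2 - 0.0536*a + 7.1824)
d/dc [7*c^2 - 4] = 14*c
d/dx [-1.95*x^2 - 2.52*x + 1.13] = -3.9*x - 2.52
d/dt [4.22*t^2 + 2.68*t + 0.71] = 8.44*t + 2.68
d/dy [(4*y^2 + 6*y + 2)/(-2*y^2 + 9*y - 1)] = 24*(2*y^2 - 1)/(4*y^4 - 36*y^3 + 85*y^2 - 18*y + 1)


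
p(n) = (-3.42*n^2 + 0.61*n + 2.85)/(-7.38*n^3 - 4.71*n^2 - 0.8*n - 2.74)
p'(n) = (0.61 - 6.84*n)/(-7.38*n^3 - 4.71*n^2 - 0.8*n - 2.74) + (-3.42*n^2 + 0.61*n + 2.85)*(22.14*n^2 + 9.42*n + 0.8)/(-7.38*n^3 - 4.71*n^2 - 0.8*n - 2.74)^2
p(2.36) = 0.12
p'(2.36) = -0.01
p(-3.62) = -0.15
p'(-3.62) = -0.05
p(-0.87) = 0.36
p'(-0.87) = -13.25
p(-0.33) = -0.84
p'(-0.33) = -1.02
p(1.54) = 0.10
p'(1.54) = 0.07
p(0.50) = -0.44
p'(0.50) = 1.46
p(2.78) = 0.11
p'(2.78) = -0.02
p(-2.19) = -0.28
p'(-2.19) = -0.15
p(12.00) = 0.04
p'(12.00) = -0.00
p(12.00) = 0.04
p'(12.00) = -0.00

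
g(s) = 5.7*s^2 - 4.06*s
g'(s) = 11.4*s - 4.06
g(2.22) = 19.08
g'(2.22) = 21.25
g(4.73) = 108.32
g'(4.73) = 49.86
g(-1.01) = 9.92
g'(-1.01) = -15.57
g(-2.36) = 41.33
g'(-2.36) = -30.96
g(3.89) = 70.46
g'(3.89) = 40.29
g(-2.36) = 41.33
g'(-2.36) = -30.96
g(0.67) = -0.16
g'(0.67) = 3.58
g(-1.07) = 10.87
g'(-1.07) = -16.26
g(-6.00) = 229.56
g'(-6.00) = -72.46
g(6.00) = 180.84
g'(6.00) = 64.34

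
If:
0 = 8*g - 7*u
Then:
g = 7*u/8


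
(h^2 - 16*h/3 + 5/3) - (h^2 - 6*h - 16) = 2*h/3 + 53/3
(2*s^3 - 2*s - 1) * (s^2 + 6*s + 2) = 2*s^5 + 12*s^4 + 2*s^3 - 13*s^2 - 10*s - 2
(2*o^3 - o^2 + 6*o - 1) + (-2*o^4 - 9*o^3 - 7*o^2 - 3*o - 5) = -2*o^4 - 7*o^3 - 8*o^2 + 3*o - 6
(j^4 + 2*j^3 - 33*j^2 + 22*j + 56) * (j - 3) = j^5 - j^4 - 39*j^3 + 121*j^2 - 10*j - 168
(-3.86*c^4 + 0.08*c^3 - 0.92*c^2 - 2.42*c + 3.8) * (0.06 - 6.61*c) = 25.5146*c^5 - 0.7604*c^4 + 6.086*c^3 + 15.941*c^2 - 25.2632*c + 0.228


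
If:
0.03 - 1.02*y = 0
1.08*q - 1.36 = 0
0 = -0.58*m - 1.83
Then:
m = -3.16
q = 1.26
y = 0.03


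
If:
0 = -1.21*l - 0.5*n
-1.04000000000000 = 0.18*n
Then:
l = 2.39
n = -5.78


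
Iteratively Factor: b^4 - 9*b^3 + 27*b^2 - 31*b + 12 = (b - 1)*(b^3 - 8*b^2 + 19*b - 12) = (b - 1)^2*(b^2 - 7*b + 12) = (b - 3)*(b - 1)^2*(b - 4)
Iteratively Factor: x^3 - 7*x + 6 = (x - 1)*(x^2 + x - 6) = (x - 2)*(x - 1)*(x + 3)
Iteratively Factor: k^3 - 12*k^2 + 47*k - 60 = (k - 3)*(k^2 - 9*k + 20) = (k - 5)*(k - 3)*(k - 4)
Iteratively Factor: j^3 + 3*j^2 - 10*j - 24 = (j + 2)*(j^2 + j - 12) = (j - 3)*(j + 2)*(j + 4)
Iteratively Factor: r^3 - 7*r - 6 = (r + 2)*(r^2 - 2*r - 3) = (r - 3)*(r + 2)*(r + 1)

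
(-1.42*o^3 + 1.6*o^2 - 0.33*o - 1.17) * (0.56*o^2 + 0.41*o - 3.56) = -0.7952*o^5 + 0.3138*o^4 + 5.5264*o^3 - 6.4865*o^2 + 0.6951*o + 4.1652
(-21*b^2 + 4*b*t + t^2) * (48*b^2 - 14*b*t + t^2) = -1008*b^4 + 486*b^3*t - 29*b^2*t^2 - 10*b*t^3 + t^4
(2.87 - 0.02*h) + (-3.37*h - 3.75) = -3.39*h - 0.88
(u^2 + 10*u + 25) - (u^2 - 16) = 10*u + 41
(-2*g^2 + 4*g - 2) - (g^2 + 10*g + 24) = -3*g^2 - 6*g - 26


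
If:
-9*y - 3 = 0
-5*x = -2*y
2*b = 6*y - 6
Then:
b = -4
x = -2/15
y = -1/3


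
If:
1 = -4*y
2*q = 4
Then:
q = 2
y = -1/4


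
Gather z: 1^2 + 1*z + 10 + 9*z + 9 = 10*z + 20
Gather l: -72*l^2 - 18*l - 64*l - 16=-72*l^2 - 82*l - 16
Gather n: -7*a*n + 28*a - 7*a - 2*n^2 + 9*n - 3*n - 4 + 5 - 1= 21*a - 2*n^2 + n*(6 - 7*a)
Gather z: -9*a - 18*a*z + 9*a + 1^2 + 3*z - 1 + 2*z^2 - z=2*z^2 + z*(2 - 18*a)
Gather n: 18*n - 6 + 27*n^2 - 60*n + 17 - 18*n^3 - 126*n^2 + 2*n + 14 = -18*n^3 - 99*n^2 - 40*n + 25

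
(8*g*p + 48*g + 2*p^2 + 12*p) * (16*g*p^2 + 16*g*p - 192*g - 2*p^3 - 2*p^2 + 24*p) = 128*g^2*p^3 + 896*g^2*p^2 - 768*g^2*p - 9216*g^2 + 16*g*p^4 + 112*g*p^3 - 96*g*p^2 - 1152*g*p - 4*p^5 - 28*p^4 + 24*p^3 + 288*p^2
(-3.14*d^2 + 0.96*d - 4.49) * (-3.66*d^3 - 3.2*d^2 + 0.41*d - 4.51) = 11.4924*d^5 + 6.5344*d^4 + 12.074*d^3 + 28.923*d^2 - 6.1705*d + 20.2499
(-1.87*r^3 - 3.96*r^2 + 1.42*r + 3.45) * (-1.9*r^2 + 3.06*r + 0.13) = 3.553*r^5 + 1.8018*r^4 - 15.0587*r^3 - 2.7246*r^2 + 10.7416*r + 0.4485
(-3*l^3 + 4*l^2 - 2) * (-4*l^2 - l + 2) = 12*l^5 - 13*l^4 - 10*l^3 + 16*l^2 + 2*l - 4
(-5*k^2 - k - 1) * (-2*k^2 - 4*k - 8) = 10*k^4 + 22*k^3 + 46*k^2 + 12*k + 8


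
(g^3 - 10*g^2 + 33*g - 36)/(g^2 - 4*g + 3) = (g^2 - 7*g + 12)/(g - 1)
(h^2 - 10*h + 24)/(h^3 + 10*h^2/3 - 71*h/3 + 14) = 3*(h^2 - 10*h + 24)/(3*h^3 + 10*h^2 - 71*h + 42)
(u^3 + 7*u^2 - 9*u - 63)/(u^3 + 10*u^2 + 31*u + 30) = (u^2 + 4*u - 21)/(u^2 + 7*u + 10)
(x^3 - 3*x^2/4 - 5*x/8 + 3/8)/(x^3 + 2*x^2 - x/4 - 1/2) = (4*x^2 - x - 3)/(2*(2*x^2 + 5*x + 2))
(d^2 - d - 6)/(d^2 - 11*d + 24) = (d + 2)/(d - 8)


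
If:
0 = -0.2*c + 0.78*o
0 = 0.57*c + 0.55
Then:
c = -0.96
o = -0.25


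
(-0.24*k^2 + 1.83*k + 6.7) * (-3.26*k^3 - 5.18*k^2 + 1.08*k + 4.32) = 0.7824*k^5 - 4.7226*k^4 - 31.5806*k^3 - 33.7664*k^2 + 15.1416*k + 28.944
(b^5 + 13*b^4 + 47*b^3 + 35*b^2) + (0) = b^5 + 13*b^4 + 47*b^3 + 35*b^2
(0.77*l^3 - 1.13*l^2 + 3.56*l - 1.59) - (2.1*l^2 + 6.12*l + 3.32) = 0.77*l^3 - 3.23*l^2 - 2.56*l - 4.91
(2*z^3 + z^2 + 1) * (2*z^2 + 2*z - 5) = 4*z^5 + 6*z^4 - 8*z^3 - 3*z^2 + 2*z - 5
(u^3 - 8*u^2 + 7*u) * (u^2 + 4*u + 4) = u^5 - 4*u^4 - 21*u^3 - 4*u^2 + 28*u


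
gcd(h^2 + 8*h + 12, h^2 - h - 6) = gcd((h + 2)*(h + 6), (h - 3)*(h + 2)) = h + 2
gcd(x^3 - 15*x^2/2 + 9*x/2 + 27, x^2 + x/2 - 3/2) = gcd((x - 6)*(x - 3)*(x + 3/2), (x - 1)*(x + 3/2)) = x + 3/2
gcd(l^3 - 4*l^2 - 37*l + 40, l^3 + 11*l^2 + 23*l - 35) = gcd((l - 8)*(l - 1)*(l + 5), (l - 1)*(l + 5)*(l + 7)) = l^2 + 4*l - 5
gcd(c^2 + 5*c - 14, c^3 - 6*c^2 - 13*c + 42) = c - 2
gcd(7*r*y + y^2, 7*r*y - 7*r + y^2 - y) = 7*r + y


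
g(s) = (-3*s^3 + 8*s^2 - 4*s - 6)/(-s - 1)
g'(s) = (-9*s^2 + 16*s - 4)/(-s - 1) + (-3*s^3 + 8*s^2 - 4*s - 6)/(-s - 1)^2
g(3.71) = 13.57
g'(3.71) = 11.67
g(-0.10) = 6.13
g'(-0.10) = -0.49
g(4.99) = 33.31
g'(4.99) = 19.19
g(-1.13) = 100.49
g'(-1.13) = 514.76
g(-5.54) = 170.00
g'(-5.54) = -43.80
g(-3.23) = 85.86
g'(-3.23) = -28.57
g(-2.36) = 64.29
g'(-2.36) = -20.29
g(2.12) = 2.28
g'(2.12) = 2.64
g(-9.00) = 358.12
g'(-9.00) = -64.86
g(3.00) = 6.75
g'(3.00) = 7.56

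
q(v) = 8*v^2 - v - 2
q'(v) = 16*v - 1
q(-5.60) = 254.48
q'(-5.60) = -90.60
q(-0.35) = -0.67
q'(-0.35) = -6.60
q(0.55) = -0.13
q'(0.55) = 7.80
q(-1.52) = 18.00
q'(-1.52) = -25.32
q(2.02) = 28.62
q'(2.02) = 31.32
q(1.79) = 21.84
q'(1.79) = 27.64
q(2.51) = 45.89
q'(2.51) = 39.16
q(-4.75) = 183.25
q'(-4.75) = -77.00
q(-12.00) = 1162.00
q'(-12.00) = -193.00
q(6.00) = 280.00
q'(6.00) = 95.00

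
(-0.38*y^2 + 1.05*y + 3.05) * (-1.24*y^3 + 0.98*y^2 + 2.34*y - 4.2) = 0.4712*y^5 - 1.6744*y^4 - 3.6422*y^3 + 7.042*y^2 + 2.727*y - 12.81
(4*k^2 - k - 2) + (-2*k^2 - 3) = 2*k^2 - k - 5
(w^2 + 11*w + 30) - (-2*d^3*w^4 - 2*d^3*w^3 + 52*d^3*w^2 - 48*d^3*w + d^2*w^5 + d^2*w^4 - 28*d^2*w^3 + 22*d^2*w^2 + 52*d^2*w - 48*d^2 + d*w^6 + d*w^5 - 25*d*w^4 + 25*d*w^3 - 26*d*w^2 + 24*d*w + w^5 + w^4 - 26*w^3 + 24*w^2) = 2*d^3*w^4 + 2*d^3*w^3 - 52*d^3*w^2 + 48*d^3*w - d^2*w^5 - d^2*w^4 + 28*d^2*w^3 - 22*d^2*w^2 - 52*d^2*w + 48*d^2 - d*w^6 - d*w^5 + 25*d*w^4 - 25*d*w^3 + 26*d*w^2 - 24*d*w - w^5 - w^4 + 26*w^3 - 23*w^2 + 11*w + 30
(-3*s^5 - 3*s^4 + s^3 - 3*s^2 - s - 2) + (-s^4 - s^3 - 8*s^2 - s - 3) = -3*s^5 - 4*s^4 - 11*s^2 - 2*s - 5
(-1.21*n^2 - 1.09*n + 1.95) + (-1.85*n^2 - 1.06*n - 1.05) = -3.06*n^2 - 2.15*n + 0.9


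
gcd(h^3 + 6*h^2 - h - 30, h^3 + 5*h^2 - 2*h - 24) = h^2 + h - 6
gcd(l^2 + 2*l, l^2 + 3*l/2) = l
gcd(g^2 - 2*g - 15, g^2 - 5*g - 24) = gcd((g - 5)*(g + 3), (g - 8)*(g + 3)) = g + 3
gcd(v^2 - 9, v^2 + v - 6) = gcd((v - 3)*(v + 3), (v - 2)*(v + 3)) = v + 3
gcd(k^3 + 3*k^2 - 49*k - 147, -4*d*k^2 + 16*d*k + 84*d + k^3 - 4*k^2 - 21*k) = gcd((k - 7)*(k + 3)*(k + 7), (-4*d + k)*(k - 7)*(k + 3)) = k^2 - 4*k - 21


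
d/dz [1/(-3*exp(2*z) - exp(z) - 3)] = (6*exp(z) + 1)*exp(z)/(3*exp(2*z) + exp(z) + 3)^2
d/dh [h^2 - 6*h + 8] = 2*h - 6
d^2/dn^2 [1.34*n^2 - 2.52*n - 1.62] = 2.68000000000000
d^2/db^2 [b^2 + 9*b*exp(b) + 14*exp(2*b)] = 9*b*exp(b) + 56*exp(2*b) + 18*exp(b) + 2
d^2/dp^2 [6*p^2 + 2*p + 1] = 12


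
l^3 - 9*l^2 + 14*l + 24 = (l - 6)*(l - 4)*(l + 1)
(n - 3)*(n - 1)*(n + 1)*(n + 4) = n^4 + n^3 - 13*n^2 - n + 12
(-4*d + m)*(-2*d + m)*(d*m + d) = 8*d^3*m + 8*d^3 - 6*d^2*m^2 - 6*d^2*m + d*m^3 + d*m^2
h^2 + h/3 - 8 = (h - 8/3)*(h + 3)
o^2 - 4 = (o - 2)*(o + 2)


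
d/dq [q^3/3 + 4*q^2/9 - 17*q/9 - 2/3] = q^2 + 8*q/9 - 17/9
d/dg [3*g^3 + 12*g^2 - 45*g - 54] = 9*g^2 + 24*g - 45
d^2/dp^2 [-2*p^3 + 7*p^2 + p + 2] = 14 - 12*p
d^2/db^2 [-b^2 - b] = -2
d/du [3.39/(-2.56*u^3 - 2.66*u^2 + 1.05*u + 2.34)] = (26.0352*u^2 + 18.0348*u - 3.5595)/(2.56*u^3 + 2.66*u^2 - 1.05*u - 2.34)^2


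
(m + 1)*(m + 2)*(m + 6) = m^3 + 9*m^2 + 20*m + 12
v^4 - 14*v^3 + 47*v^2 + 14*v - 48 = (v - 8)*(v - 6)*(v - 1)*(v + 1)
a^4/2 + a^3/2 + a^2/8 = a^2*(a/2 + 1/4)*(a + 1/2)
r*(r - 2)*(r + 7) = r^3 + 5*r^2 - 14*r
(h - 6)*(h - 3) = h^2 - 9*h + 18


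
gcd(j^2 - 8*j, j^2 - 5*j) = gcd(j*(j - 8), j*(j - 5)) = j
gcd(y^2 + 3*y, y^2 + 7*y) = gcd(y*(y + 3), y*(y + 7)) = y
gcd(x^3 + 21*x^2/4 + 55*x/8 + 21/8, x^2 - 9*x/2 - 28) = x + 7/2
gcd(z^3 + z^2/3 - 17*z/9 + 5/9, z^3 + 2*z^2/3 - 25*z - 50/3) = 1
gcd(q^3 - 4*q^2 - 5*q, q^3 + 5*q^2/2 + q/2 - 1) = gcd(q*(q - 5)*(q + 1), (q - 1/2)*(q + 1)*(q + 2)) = q + 1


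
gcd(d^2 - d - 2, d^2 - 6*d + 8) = d - 2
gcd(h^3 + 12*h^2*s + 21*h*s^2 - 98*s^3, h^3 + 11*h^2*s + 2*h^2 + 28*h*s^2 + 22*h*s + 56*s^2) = h + 7*s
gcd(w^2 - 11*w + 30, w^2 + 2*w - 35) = w - 5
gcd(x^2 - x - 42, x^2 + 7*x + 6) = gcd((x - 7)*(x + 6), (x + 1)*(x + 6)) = x + 6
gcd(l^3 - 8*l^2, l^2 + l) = l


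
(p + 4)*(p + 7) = p^2 + 11*p + 28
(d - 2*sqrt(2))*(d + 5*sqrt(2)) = d^2 + 3*sqrt(2)*d - 20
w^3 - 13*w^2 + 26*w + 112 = (w - 8)*(w - 7)*(w + 2)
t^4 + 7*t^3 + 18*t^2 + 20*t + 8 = (t + 1)*(t + 2)^3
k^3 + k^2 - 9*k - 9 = (k - 3)*(k + 1)*(k + 3)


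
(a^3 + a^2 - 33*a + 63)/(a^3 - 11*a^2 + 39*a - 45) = (a + 7)/(a - 5)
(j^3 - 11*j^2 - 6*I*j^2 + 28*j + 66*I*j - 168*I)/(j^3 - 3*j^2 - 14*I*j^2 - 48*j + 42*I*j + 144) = (j^2 - 11*j + 28)/(j^2 - j*(3 + 8*I) + 24*I)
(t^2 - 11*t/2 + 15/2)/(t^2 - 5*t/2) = (t - 3)/t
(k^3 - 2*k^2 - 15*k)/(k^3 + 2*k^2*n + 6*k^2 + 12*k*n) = (k^2 - 2*k - 15)/(k^2 + 2*k*n + 6*k + 12*n)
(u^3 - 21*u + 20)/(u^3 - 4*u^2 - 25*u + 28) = (u^2 + u - 20)/(u^2 - 3*u - 28)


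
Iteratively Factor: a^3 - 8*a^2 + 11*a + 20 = (a - 5)*(a^2 - 3*a - 4) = (a - 5)*(a - 4)*(a + 1)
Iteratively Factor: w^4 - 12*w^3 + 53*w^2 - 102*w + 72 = (w - 3)*(w^3 - 9*w^2 + 26*w - 24) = (w - 3)^2*(w^2 - 6*w + 8) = (w - 3)^2*(w - 2)*(w - 4)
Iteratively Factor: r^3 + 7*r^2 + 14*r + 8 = (r + 1)*(r^2 + 6*r + 8) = (r + 1)*(r + 4)*(r + 2)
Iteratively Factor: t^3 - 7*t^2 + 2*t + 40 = (t - 5)*(t^2 - 2*t - 8) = (t - 5)*(t - 4)*(t + 2)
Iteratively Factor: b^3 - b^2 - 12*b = (b)*(b^2 - b - 12) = b*(b - 4)*(b + 3)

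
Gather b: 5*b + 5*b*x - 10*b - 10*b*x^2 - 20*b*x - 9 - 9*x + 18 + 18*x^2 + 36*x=b*(-10*x^2 - 15*x - 5) + 18*x^2 + 27*x + 9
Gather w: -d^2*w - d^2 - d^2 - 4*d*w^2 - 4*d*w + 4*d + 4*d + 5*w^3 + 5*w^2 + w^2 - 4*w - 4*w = -2*d^2 + 8*d + 5*w^3 + w^2*(6 - 4*d) + w*(-d^2 - 4*d - 8)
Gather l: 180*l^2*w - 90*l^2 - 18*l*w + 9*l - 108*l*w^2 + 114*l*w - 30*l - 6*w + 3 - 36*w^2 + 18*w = l^2*(180*w - 90) + l*(-108*w^2 + 96*w - 21) - 36*w^2 + 12*w + 3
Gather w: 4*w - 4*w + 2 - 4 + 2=0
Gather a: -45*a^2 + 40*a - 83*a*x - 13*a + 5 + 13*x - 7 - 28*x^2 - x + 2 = -45*a^2 + a*(27 - 83*x) - 28*x^2 + 12*x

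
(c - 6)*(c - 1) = c^2 - 7*c + 6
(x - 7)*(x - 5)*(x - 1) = x^3 - 13*x^2 + 47*x - 35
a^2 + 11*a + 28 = (a + 4)*(a + 7)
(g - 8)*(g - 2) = g^2 - 10*g + 16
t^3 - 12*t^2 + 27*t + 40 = (t - 8)*(t - 5)*(t + 1)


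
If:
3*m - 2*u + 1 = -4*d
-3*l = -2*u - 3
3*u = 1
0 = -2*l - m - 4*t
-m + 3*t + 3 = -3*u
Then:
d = -85/84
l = 11/9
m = 26/21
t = -58/63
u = 1/3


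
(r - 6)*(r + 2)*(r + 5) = r^3 + r^2 - 32*r - 60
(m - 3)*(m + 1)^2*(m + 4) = m^4 + 3*m^3 - 9*m^2 - 23*m - 12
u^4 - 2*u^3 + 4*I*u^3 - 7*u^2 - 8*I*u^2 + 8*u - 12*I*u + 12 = (u - 3)*(u + 1)*(u + 2*I)^2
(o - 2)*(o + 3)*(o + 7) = o^3 + 8*o^2 + o - 42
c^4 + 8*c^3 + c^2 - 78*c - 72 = (c - 3)*(c + 1)*(c + 4)*(c + 6)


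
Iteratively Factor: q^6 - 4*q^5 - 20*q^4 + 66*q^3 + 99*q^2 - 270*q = (q - 2)*(q^5 - 2*q^4 - 24*q^3 + 18*q^2 + 135*q) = (q - 3)*(q - 2)*(q^4 + q^3 - 21*q^2 - 45*q) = (q - 3)*(q - 2)*(q + 3)*(q^3 - 2*q^2 - 15*q) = (q - 3)*(q - 2)*(q + 3)^2*(q^2 - 5*q) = q*(q - 3)*(q - 2)*(q + 3)^2*(q - 5)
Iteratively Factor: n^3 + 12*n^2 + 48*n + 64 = (n + 4)*(n^2 + 8*n + 16) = (n + 4)^2*(n + 4)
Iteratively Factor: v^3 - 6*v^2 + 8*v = (v - 4)*(v^2 - 2*v) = v*(v - 4)*(v - 2)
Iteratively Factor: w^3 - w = (w - 1)*(w^2 + w) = (w - 1)*(w + 1)*(w)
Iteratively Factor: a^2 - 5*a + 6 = (a - 2)*(a - 3)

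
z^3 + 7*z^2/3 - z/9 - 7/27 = (z - 1/3)*(z + 1/3)*(z + 7/3)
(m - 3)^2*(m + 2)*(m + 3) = m^4 - m^3 - 15*m^2 + 9*m + 54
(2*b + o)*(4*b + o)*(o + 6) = 8*b^2*o + 48*b^2 + 6*b*o^2 + 36*b*o + o^3 + 6*o^2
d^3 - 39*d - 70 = (d - 7)*(d + 2)*(d + 5)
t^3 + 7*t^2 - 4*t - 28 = (t - 2)*(t + 2)*(t + 7)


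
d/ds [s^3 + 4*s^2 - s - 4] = 3*s^2 + 8*s - 1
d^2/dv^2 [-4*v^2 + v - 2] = -8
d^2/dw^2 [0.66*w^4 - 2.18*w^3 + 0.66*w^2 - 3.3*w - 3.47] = 7.92*w^2 - 13.08*w + 1.32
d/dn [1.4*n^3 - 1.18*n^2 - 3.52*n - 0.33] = 4.2*n^2 - 2.36*n - 3.52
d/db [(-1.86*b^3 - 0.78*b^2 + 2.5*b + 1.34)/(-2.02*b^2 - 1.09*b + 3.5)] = (3.7572*b^4 + 4.0548*b^3 - 13.6298*b^2 - 0.0464000000000002*b + 10.2106)/(4.0804*b^4 + 4.4036*b^3 - 12.9519*b^2 - 7.63*b + 12.25)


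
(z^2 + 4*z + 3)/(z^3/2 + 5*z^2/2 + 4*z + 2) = 2*(z + 3)/(z^2 + 4*z + 4)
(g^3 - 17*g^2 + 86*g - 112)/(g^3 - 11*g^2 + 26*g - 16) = (g - 7)/(g - 1)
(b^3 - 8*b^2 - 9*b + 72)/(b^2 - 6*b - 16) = (b^2 - 9)/(b + 2)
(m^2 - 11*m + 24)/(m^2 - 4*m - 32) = (m - 3)/(m + 4)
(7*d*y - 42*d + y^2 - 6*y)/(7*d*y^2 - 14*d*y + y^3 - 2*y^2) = (y - 6)/(y*(y - 2))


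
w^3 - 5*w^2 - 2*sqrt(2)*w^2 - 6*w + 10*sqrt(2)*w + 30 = (w - 5)*(w - 3*sqrt(2))*(w + sqrt(2))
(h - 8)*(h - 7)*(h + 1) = h^3 - 14*h^2 + 41*h + 56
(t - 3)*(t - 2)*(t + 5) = t^3 - 19*t + 30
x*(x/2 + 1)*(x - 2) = x^3/2 - 2*x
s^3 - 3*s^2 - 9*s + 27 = (s - 3)^2*(s + 3)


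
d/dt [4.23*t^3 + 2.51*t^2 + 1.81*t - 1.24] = 12.69*t^2 + 5.02*t + 1.81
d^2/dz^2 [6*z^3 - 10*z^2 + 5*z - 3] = 36*z - 20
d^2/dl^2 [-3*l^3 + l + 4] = -18*l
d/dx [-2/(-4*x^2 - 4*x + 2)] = 2*(-2*x - 1)/(2*x^2 + 2*x - 1)^2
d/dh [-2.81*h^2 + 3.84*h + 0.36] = 3.84 - 5.62*h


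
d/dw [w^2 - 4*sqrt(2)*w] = 2*w - 4*sqrt(2)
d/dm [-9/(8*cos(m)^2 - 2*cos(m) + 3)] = 18*(1 - 8*cos(m))*sin(m)/(8*cos(m)^2 - 2*cos(m) + 3)^2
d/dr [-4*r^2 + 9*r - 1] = 9 - 8*r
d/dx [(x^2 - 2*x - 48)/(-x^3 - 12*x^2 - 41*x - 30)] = (x^2 - 16*x - 53)/(x^4 + 12*x^3 + 46*x^2 + 60*x + 25)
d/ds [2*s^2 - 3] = 4*s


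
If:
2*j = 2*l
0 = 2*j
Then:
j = 0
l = 0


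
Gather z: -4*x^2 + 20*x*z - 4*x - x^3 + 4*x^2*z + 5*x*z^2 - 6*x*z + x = -x^3 - 4*x^2 + 5*x*z^2 - 3*x + z*(4*x^2 + 14*x)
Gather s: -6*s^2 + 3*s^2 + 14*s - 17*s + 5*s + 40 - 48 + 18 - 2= -3*s^2 + 2*s + 8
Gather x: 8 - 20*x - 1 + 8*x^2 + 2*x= 8*x^2 - 18*x + 7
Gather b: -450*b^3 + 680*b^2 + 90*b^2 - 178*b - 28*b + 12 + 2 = -450*b^3 + 770*b^2 - 206*b + 14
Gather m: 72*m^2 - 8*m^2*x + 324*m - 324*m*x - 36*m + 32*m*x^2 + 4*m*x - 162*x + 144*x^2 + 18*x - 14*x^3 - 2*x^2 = m^2*(72 - 8*x) + m*(32*x^2 - 320*x + 288) - 14*x^3 + 142*x^2 - 144*x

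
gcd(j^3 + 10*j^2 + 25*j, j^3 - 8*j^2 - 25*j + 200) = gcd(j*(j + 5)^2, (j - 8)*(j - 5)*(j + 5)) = j + 5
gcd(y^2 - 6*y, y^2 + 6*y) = y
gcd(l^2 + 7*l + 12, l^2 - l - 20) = l + 4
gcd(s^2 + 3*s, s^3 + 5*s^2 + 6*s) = s^2 + 3*s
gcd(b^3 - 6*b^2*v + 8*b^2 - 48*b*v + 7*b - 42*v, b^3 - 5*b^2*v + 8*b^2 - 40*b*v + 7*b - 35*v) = b^2 + 8*b + 7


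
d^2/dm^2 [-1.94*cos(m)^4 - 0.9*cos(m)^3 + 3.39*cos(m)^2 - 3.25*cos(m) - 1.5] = 31.04*cos(m)^4 + 8.1*cos(m)^3 - 36.84*cos(m)^2 - 2.15*cos(m) + 6.78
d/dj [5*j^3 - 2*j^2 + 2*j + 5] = 15*j^2 - 4*j + 2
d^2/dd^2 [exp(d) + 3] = exp(d)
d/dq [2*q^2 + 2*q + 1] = 4*q + 2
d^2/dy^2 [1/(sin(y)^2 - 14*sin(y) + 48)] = 2*(-2*sin(y)^4 + 21*sin(y)^3 + sin(y)^2 - 378*sin(y) + 148)/(sin(y)^2 - 14*sin(y) + 48)^3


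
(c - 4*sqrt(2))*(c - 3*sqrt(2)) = c^2 - 7*sqrt(2)*c + 24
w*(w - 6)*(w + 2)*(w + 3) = w^4 - w^3 - 24*w^2 - 36*w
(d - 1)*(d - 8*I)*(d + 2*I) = d^3 - d^2 - 6*I*d^2 + 16*d + 6*I*d - 16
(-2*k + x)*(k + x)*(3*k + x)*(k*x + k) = -6*k^4*x - 6*k^4 - 5*k^3*x^2 - 5*k^3*x + 2*k^2*x^3 + 2*k^2*x^2 + k*x^4 + k*x^3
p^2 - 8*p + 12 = (p - 6)*(p - 2)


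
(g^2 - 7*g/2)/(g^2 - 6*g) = (g - 7/2)/(g - 6)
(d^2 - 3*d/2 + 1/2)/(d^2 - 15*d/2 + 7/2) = (d - 1)/(d - 7)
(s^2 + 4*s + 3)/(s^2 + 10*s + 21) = (s + 1)/(s + 7)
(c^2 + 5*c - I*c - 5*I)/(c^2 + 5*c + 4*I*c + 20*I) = (c - I)/(c + 4*I)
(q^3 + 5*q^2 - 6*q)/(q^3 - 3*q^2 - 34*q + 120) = q*(q - 1)/(q^2 - 9*q + 20)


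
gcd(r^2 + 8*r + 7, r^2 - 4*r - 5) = r + 1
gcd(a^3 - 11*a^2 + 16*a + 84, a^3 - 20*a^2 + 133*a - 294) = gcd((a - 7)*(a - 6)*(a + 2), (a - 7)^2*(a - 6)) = a^2 - 13*a + 42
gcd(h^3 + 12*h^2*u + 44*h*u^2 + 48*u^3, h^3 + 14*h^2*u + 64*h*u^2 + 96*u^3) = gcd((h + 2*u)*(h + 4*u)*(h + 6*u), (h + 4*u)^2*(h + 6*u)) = h^2 + 10*h*u + 24*u^2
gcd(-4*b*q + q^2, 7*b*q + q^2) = q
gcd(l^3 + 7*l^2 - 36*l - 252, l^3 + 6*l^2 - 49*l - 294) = l^2 + 13*l + 42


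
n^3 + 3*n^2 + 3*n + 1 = (n + 1)^3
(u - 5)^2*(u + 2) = u^3 - 8*u^2 + 5*u + 50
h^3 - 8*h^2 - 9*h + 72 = (h - 8)*(h - 3)*(h + 3)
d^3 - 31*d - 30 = (d - 6)*(d + 1)*(d + 5)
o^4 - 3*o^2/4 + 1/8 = (o - 1/2)*(o + 1/2)*(o - sqrt(2)/2)*(o + sqrt(2)/2)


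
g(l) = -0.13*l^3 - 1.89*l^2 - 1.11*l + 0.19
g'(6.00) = -37.83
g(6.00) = -102.59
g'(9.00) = -66.72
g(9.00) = -257.66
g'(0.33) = -2.40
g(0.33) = -0.39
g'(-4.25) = 7.91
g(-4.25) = -19.25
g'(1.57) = -8.01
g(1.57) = -6.71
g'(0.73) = -4.08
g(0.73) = -1.68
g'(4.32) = -24.72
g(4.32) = -50.36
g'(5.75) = -35.74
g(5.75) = -93.39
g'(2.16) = -11.09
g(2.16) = -12.34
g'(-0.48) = 0.61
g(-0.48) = 0.30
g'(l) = -0.39*l^2 - 3.78*l - 1.11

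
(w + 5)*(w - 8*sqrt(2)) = w^2 - 8*sqrt(2)*w + 5*w - 40*sqrt(2)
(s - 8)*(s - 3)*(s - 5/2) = s^3 - 27*s^2/2 + 103*s/2 - 60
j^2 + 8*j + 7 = (j + 1)*(j + 7)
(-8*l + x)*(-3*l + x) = 24*l^2 - 11*l*x + x^2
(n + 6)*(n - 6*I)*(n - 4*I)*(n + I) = n^4 + 6*n^3 - 9*I*n^3 - 14*n^2 - 54*I*n^2 - 84*n - 24*I*n - 144*I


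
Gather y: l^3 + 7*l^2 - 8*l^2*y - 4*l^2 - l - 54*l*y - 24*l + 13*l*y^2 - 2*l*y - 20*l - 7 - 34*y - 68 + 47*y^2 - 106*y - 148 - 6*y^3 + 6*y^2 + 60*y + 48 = l^3 + 3*l^2 - 45*l - 6*y^3 + y^2*(13*l + 53) + y*(-8*l^2 - 56*l - 80) - 175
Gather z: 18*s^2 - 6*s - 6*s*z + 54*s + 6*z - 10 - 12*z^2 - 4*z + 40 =18*s^2 + 48*s - 12*z^2 + z*(2 - 6*s) + 30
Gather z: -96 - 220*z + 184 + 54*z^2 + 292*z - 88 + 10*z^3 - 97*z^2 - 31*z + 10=10*z^3 - 43*z^2 + 41*z + 10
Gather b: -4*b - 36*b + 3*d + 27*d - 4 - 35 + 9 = -40*b + 30*d - 30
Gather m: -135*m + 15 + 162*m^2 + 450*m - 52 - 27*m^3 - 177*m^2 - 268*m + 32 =-27*m^3 - 15*m^2 + 47*m - 5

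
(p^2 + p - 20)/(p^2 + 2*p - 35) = (p^2 + p - 20)/(p^2 + 2*p - 35)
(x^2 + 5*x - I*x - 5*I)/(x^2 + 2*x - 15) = (x - I)/(x - 3)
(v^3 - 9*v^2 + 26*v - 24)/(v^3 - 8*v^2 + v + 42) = (v^2 - 6*v + 8)/(v^2 - 5*v - 14)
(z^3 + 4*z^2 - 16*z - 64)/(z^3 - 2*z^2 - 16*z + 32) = (z + 4)/(z - 2)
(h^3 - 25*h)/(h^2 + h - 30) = h*(h + 5)/(h + 6)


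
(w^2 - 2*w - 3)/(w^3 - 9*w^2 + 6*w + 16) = (w - 3)/(w^2 - 10*w + 16)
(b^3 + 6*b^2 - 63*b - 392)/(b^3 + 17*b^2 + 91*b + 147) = (b - 8)/(b + 3)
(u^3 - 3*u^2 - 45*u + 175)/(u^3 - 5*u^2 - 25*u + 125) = (u + 7)/(u + 5)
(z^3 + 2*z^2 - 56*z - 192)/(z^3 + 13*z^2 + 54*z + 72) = (z - 8)/(z + 3)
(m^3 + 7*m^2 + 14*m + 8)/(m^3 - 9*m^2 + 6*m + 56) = (m^2 + 5*m + 4)/(m^2 - 11*m + 28)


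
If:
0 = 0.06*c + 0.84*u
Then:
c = -14.0*u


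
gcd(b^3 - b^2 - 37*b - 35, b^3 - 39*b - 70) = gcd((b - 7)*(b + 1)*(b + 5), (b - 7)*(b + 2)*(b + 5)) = b^2 - 2*b - 35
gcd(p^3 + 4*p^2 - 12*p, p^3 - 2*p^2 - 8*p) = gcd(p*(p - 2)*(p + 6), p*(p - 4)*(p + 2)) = p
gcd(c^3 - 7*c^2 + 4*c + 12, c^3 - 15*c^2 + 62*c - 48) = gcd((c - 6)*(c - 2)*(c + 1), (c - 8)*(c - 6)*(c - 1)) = c - 6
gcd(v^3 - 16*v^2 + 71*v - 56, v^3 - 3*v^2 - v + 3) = v - 1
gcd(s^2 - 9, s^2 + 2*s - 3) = s + 3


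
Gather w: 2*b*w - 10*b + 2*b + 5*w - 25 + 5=-8*b + w*(2*b + 5) - 20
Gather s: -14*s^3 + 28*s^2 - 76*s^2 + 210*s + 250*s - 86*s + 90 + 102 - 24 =-14*s^3 - 48*s^2 + 374*s + 168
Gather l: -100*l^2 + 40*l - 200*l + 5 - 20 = -100*l^2 - 160*l - 15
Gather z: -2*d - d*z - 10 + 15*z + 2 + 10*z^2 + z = -2*d + 10*z^2 + z*(16 - d) - 8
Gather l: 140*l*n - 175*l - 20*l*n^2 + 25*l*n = l*(-20*n^2 + 165*n - 175)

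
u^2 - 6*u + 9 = (u - 3)^2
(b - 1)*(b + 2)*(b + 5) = b^3 + 6*b^2 + 3*b - 10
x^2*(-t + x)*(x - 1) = -t*x^3 + t*x^2 + x^4 - x^3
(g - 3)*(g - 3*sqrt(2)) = g^2 - 3*sqrt(2)*g - 3*g + 9*sqrt(2)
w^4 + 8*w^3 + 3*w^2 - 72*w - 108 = (w - 3)*(w + 2)*(w + 3)*(w + 6)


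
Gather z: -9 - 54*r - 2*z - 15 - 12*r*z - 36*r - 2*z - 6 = -90*r + z*(-12*r - 4) - 30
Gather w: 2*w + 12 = 2*w + 12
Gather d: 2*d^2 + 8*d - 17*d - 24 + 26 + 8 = 2*d^2 - 9*d + 10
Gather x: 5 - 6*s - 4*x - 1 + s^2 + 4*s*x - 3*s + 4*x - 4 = s^2 + 4*s*x - 9*s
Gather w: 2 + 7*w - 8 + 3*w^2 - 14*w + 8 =3*w^2 - 7*w + 2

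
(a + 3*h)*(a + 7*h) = a^2 + 10*a*h + 21*h^2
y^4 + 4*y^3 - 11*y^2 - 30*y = y*(y - 3)*(y + 2)*(y + 5)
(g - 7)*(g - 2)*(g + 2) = g^3 - 7*g^2 - 4*g + 28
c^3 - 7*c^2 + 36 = (c - 6)*(c - 3)*(c + 2)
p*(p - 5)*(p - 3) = p^3 - 8*p^2 + 15*p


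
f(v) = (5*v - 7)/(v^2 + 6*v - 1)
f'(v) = (-2*v - 6)*(5*v - 7)/(v^2 + 6*v - 1)^2 + 5/(v^2 + 6*v - 1) = (-5*v^2 + 14*v + 37)/(v^4 + 12*v^3 + 34*v^2 - 12*v + 1)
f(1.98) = 0.20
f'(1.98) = 0.21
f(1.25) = -0.09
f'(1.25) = 0.72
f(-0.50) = 2.53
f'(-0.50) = 2.04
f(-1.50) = 1.87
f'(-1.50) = 0.08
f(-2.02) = 1.89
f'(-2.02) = -0.14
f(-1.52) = 1.87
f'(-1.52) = 0.07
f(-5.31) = 7.19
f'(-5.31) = -8.20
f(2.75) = 0.29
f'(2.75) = 0.07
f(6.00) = 0.32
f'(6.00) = -0.01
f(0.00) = 7.00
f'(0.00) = 37.00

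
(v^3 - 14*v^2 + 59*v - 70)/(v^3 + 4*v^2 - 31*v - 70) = (v^2 - 9*v + 14)/(v^2 + 9*v + 14)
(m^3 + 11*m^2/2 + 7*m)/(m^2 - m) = (m^2 + 11*m/2 + 7)/(m - 1)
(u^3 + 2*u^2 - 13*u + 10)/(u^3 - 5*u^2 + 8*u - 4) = (u + 5)/(u - 2)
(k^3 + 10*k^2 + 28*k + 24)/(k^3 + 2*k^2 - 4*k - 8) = (k + 6)/(k - 2)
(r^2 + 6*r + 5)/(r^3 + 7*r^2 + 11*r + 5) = 1/(r + 1)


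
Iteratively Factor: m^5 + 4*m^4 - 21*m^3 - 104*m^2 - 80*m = (m)*(m^4 + 4*m^3 - 21*m^2 - 104*m - 80) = m*(m - 5)*(m^3 + 9*m^2 + 24*m + 16) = m*(m - 5)*(m + 1)*(m^2 + 8*m + 16) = m*(m - 5)*(m + 1)*(m + 4)*(m + 4)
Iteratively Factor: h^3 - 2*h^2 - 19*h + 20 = (h - 1)*(h^2 - h - 20) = (h - 5)*(h - 1)*(h + 4)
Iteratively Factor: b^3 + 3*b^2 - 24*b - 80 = (b + 4)*(b^2 - b - 20) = (b - 5)*(b + 4)*(b + 4)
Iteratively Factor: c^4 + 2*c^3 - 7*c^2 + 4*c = (c)*(c^3 + 2*c^2 - 7*c + 4) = c*(c - 1)*(c^2 + 3*c - 4) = c*(c - 1)*(c + 4)*(c - 1)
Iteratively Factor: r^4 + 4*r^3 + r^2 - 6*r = (r - 1)*(r^3 + 5*r^2 + 6*r) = (r - 1)*(r + 3)*(r^2 + 2*r) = (r - 1)*(r + 2)*(r + 3)*(r)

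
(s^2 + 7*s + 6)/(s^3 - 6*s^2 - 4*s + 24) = (s^2 + 7*s + 6)/(s^3 - 6*s^2 - 4*s + 24)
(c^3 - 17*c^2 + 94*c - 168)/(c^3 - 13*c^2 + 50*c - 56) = (c - 6)/(c - 2)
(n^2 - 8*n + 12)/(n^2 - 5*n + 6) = (n - 6)/(n - 3)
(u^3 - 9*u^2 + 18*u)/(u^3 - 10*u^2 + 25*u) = (u^2 - 9*u + 18)/(u^2 - 10*u + 25)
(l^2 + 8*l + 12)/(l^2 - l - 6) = (l + 6)/(l - 3)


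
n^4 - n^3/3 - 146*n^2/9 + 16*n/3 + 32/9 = (n - 4)*(n - 2/3)*(n + 1/3)*(n + 4)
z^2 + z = z*(z + 1)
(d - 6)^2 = d^2 - 12*d + 36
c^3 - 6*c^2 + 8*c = c*(c - 4)*(c - 2)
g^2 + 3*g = g*(g + 3)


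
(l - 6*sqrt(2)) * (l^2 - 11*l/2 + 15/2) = l^3 - 6*sqrt(2)*l^2 - 11*l^2/2 + 15*l/2 + 33*sqrt(2)*l - 45*sqrt(2)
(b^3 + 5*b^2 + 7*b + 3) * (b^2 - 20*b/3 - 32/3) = b^5 - 5*b^4/3 - 37*b^3 - 97*b^2 - 284*b/3 - 32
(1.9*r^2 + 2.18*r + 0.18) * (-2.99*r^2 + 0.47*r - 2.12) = -5.681*r^4 - 5.6252*r^3 - 3.5416*r^2 - 4.537*r - 0.3816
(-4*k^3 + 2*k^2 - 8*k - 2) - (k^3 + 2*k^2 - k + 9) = -5*k^3 - 7*k - 11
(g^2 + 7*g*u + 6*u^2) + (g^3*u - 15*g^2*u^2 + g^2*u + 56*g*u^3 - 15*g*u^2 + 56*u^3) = g^3*u - 15*g^2*u^2 + g^2*u + g^2 + 56*g*u^3 - 15*g*u^2 + 7*g*u + 56*u^3 + 6*u^2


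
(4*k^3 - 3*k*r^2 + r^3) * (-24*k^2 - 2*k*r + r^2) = -96*k^5 - 8*k^4*r + 76*k^3*r^2 - 18*k^2*r^3 - 5*k*r^4 + r^5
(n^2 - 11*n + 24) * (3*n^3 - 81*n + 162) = 3*n^5 - 33*n^4 - 9*n^3 + 1053*n^2 - 3726*n + 3888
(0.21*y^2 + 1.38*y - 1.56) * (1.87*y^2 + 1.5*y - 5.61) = 0.3927*y^4 + 2.8956*y^3 - 2.0253*y^2 - 10.0818*y + 8.7516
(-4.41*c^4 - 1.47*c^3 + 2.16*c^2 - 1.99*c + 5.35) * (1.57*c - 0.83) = -6.9237*c^5 + 1.3524*c^4 + 4.6113*c^3 - 4.9171*c^2 + 10.0512*c - 4.4405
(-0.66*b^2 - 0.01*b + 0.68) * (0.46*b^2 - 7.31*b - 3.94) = -0.3036*b^4 + 4.82*b^3 + 2.9863*b^2 - 4.9314*b - 2.6792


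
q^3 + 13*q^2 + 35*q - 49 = (q - 1)*(q + 7)^2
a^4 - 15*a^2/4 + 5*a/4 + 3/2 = (a - 3/2)*(a - 1)*(a + 1/2)*(a + 2)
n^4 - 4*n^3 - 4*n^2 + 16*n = n*(n - 4)*(n - 2)*(n + 2)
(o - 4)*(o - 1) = o^2 - 5*o + 4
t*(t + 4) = t^2 + 4*t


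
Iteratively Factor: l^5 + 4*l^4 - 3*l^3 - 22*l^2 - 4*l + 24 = (l - 1)*(l^4 + 5*l^3 + 2*l^2 - 20*l - 24) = (l - 1)*(l + 3)*(l^3 + 2*l^2 - 4*l - 8) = (l - 1)*(l + 2)*(l + 3)*(l^2 - 4) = (l - 2)*(l - 1)*(l + 2)*(l + 3)*(l + 2)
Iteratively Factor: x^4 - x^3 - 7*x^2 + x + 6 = (x + 1)*(x^3 - 2*x^2 - 5*x + 6) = (x - 1)*(x + 1)*(x^2 - x - 6) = (x - 3)*(x - 1)*(x + 1)*(x + 2)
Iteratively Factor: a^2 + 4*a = (a + 4)*(a)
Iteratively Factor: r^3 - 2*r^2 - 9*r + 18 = (r - 3)*(r^2 + r - 6) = (r - 3)*(r - 2)*(r + 3)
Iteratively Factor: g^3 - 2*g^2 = (g)*(g^2 - 2*g) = g*(g - 2)*(g)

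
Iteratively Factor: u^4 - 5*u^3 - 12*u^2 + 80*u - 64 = (u - 1)*(u^3 - 4*u^2 - 16*u + 64) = (u - 4)*(u - 1)*(u^2 - 16) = (u - 4)*(u - 1)*(u + 4)*(u - 4)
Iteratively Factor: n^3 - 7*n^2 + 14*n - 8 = (n - 4)*(n^2 - 3*n + 2) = (n - 4)*(n - 2)*(n - 1)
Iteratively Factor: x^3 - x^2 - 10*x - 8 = (x + 2)*(x^2 - 3*x - 4) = (x + 1)*(x + 2)*(x - 4)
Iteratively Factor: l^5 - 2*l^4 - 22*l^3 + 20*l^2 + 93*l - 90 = (l + 3)*(l^4 - 5*l^3 - 7*l^2 + 41*l - 30) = (l - 1)*(l + 3)*(l^3 - 4*l^2 - 11*l + 30) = (l - 5)*(l - 1)*(l + 3)*(l^2 + l - 6) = (l - 5)*(l - 2)*(l - 1)*(l + 3)*(l + 3)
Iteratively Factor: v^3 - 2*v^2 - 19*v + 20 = (v + 4)*(v^2 - 6*v + 5) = (v - 5)*(v + 4)*(v - 1)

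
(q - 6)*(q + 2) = q^2 - 4*q - 12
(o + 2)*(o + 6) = o^2 + 8*o + 12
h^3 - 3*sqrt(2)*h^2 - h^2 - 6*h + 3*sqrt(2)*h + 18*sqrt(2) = (h - 3)*(h + 2)*(h - 3*sqrt(2))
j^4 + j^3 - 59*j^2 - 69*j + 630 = (j - 7)*(j - 3)*(j + 5)*(j + 6)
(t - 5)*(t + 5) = t^2 - 25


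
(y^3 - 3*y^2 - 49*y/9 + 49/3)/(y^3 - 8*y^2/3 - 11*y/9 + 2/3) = (9*y^2 - 49)/(9*y^2 + 3*y - 2)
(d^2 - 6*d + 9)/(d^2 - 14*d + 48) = (d^2 - 6*d + 9)/(d^2 - 14*d + 48)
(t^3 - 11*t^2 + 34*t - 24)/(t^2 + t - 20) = (t^2 - 7*t + 6)/(t + 5)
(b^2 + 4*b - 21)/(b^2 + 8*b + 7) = (b - 3)/(b + 1)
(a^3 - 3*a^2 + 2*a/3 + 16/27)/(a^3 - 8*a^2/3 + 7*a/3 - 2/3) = (9*a^2 - 21*a - 8)/(9*(a^2 - 2*a + 1))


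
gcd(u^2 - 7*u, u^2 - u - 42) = u - 7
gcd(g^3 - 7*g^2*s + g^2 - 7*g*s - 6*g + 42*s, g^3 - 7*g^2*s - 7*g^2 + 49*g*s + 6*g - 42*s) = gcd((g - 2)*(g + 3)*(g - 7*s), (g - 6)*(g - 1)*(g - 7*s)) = -g + 7*s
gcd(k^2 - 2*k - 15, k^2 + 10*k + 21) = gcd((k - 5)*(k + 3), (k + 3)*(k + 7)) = k + 3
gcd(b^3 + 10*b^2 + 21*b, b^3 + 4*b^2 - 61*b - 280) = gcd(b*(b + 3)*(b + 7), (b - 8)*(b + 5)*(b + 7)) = b + 7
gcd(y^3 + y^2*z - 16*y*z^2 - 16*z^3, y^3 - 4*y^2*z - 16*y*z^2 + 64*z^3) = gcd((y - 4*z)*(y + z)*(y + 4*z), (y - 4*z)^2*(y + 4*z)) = y^2 - 16*z^2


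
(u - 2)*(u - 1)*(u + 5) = u^3 + 2*u^2 - 13*u + 10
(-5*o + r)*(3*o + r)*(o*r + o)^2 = -15*o^4*r^2 - 30*o^4*r - 15*o^4 - 2*o^3*r^3 - 4*o^3*r^2 - 2*o^3*r + o^2*r^4 + 2*o^2*r^3 + o^2*r^2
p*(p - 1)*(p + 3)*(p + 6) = p^4 + 8*p^3 + 9*p^2 - 18*p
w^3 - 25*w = w*(w - 5)*(w + 5)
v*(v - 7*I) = v^2 - 7*I*v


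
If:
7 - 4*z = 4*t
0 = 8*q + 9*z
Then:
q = -9*z/8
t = 7/4 - z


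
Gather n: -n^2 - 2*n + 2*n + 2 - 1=1 - n^2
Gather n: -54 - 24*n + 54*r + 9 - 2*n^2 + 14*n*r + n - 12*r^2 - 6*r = -2*n^2 + n*(14*r - 23) - 12*r^2 + 48*r - 45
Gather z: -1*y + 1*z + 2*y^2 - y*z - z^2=2*y^2 - y - z^2 + z*(1 - y)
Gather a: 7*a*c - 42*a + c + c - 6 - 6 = a*(7*c - 42) + 2*c - 12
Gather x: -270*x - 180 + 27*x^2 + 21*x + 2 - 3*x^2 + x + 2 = 24*x^2 - 248*x - 176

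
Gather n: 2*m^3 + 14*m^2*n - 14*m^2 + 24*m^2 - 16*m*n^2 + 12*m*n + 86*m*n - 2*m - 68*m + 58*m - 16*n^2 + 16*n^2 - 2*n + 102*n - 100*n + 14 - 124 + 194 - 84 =2*m^3 + 10*m^2 - 16*m*n^2 - 12*m + n*(14*m^2 + 98*m)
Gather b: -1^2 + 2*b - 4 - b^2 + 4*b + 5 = -b^2 + 6*b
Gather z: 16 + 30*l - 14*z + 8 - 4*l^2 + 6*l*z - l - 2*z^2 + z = -4*l^2 + 29*l - 2*z^2 + z*(6*l - 13) + 24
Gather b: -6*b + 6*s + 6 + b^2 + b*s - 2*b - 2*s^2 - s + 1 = b^2 + b*(s - 8) - 2*s^2 + 5*s + 7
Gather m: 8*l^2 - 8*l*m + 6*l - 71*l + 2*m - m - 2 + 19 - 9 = 8*l^2 - 65*l + m*(1 - 8*l) + 8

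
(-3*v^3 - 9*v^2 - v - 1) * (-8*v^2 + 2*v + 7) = 24*v^5 + 66*v^4 - 31*v^3 - 57*v^2 - 9*v - 7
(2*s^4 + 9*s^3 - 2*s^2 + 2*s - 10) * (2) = 4*s^4 + 18*s^3 - 4*s^2 + 4*s - 20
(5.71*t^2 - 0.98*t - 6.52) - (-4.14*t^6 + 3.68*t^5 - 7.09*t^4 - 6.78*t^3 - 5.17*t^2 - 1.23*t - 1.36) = 4.14*t^6 - 3.68*t^5 + 7.09*t^4 + 6.78*t^3 + 10.88*t^2 + 0.25*t - 5.16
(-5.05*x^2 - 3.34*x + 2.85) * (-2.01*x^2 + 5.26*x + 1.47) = 10.1505*x^4 - 19.8496*x^3 - 30.7204*x^2 + 10.0812*x + 4.1895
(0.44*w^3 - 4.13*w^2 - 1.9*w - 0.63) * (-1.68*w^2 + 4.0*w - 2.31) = -0.7392*w^5 + 8.6984*w^4 - 14.3444*w^3 + 2.9987*w^2 + 1.869*w + 1.4553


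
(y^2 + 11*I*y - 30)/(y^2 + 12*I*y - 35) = (y + 6*I)/(y + 7*I)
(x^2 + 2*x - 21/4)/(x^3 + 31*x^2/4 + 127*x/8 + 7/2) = 2*(2*x - 3)/(4*x^2 + 17*x + 4)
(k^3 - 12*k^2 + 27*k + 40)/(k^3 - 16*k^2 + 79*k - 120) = (k + 1)/(k - 3)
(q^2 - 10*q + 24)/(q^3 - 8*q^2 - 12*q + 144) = (q - 4)/(q^2 - 2*q - 24)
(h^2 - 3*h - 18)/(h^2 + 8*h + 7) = (h^2 - 3*h - 18)/(h^2 + 8*h + 7)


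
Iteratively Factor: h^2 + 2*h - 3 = (h - 1)*(h + 3)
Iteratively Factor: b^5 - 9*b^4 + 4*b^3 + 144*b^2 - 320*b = (b)*(b^4 - 9*b^3 + 4*b^2 + 144*b - 320) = b*(b - 4)*(b^3 - 5*b^2 - 16*b + 80) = b*(b - 5)*(b - 4)*(b^2 - 16) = b*(b - 5)*(b - 4)^2*(b + 4)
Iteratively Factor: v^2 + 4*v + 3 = (v + 1)*(v + 3)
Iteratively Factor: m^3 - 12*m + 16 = (m - 2)*(m^2 + 2*m - 8) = (m - 2)^2*(m + 4)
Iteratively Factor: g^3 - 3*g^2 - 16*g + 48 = (g - 4)*(g^2 + g - 12) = (g - 4)*(g + 4)*(g - 3)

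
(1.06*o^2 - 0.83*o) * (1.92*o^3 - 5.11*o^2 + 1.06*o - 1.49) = 2.0352*o^5 - 7.0102*o^4 + 5.3649*o^3 - 2.4592*o^2 + 1.2367*o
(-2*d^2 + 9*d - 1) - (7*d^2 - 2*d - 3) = -9*d^2 + 11*d + 2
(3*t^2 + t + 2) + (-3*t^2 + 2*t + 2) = 3*t + 4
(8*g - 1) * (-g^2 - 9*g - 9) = -8*g^3 - 71*g^2 - 63*g + 9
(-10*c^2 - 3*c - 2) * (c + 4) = -10*c^3 - 43*c^2 - 14*c - 8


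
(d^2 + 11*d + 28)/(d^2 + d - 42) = (d + 4)/(d - 6)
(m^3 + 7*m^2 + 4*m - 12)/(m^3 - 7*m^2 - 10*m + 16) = (m + 6)/(m - 8)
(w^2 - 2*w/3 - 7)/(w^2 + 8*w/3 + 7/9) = 3*(w - 3)/(3*w + 1)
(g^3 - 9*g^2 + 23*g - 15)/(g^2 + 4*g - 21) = (g^2 - 6*g + 5)/(g + 7)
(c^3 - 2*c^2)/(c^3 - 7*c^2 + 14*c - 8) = c^2/(c^2 - 5*c + 4)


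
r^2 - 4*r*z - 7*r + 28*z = (r - 7)*(r - 4*z)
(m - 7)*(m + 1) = m^2 - 6*m - 7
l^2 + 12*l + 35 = (l + 5)*(l + 7)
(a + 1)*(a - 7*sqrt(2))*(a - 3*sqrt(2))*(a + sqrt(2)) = a^4 - 9*sqrt(2)*a^3 + a^3 - 9*sqrt(2)*a^2 + 22*a^2 + 22*a + 42*sqrt(2)*a + 42*sqrt(2)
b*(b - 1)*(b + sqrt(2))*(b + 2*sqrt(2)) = b^4 - b^3 + 3*sqrt(2)*b^3 - 3*sqrt(2)*b^2 + 4*b^2 - 4*b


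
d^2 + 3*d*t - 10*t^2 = (d - 2*t)*(d + 5*t)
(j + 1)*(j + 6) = j^2 + 7*j + 6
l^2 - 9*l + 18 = (l - 6)*(l - 3)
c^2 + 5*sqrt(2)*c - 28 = (c - 2*sqrt(2))*(c + 7*sqrt(2))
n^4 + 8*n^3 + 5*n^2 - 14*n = n*(n - 1)*(n + 2)*(n + 7)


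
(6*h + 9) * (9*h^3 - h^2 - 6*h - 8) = 54*h^4 + 75*h^3 - 45*h^2 - 102*h - 72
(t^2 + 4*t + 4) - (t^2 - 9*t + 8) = 13*t - 4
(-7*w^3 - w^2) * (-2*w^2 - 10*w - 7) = 14*w^5 + 72*w^4 + 59*w^3 + 7*w^2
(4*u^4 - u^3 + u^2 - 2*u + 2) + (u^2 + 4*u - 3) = 4*u^4 - u^3 + 2*u^2 + 2*u - 1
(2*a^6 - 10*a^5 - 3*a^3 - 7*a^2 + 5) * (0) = 0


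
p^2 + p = p*(p + 1)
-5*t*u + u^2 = u*(-5*t + u)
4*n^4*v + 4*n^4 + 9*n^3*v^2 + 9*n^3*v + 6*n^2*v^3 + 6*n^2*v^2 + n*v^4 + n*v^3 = (n + v)^2*(4*n + v)*(n*v + n)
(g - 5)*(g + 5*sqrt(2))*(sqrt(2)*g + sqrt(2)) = sqrt(2)*g^3 - 4*sqrt(2)*g^2 + 10*g^2 - 40*g - 5*sqrt(2)*g - 50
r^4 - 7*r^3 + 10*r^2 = r^2*(r - 5)*(r - 2)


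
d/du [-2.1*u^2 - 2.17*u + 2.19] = -4.2*u - 2.17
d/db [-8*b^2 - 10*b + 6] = -16*b - 10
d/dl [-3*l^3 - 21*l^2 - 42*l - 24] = -9*l^2 - 42*l - 42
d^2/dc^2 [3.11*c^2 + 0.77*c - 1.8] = 6.22000000000000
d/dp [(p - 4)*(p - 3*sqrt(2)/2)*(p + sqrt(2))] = 3*p^2 - 8*p - sqrt(2)*p - 3 + 2*sqrt(2)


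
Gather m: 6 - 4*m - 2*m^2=-2*m^2 - 4*m + 6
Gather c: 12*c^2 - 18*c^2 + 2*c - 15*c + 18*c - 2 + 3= -6*c^2 + 5*c + 1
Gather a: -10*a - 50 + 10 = -10*a - 40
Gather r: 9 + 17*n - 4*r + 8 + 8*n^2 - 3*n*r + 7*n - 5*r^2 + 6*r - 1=8*n^2 + 24*n - 5*r^2 + r*(2 - 3*n) + 16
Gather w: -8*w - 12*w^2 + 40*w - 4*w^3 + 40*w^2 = -4*w^3 + 28*w^2 + 32*w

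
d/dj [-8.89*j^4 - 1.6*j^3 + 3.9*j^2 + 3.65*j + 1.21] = -35.56*j^3 - 4.8*j^2 + 7.8*j + 3.65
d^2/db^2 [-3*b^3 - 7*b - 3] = -18*b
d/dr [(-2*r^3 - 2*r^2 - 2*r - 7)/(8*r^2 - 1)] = 2*(-8*r^4 + 11*r^2 + 58*r + 1)/(64*r^4 - 16*r^2 + 1)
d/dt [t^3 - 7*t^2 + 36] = t*(3*t - 14)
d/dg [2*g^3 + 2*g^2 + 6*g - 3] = 6*g^2 + 4*g + 6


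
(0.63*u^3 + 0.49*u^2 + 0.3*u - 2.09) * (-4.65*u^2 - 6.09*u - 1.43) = -2.9295*u^5 - 6.1152*u^4 - 5.28*u^3 + 7.1908*u^2 + 12.2991*u + 2.9887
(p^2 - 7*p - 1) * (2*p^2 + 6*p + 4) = 2*p^4 - 8*p^3 - 40*p^2 - 34*p - 4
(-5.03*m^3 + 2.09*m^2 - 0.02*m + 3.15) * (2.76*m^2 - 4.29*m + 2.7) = -13.8828*m^5 + 27.3471*m^4 - 22.6023*m^3 + 14.4228*m^2 - 13.5675*m + 8.505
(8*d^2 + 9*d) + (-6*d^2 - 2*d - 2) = 2*d^2 + 7*d - 2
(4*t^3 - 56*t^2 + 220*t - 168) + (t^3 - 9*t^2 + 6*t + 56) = 5*t^3 - 65*t^2 + 226*t - 112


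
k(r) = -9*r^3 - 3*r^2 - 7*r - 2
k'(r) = -27*r^2 - 6*r - 7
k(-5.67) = 1581.80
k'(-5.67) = -841.00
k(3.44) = -427.95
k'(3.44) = -347.15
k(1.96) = -95.01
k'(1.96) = -122.48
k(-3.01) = 237.33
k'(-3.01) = -233.56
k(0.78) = -13.56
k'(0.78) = -28.11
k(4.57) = -955.64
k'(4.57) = -598.31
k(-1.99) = 70.98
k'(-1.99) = -101.98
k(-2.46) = 131.05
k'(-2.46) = -155.63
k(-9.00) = 6379.00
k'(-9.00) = -2140.00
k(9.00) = -6869.00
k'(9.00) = -2248.00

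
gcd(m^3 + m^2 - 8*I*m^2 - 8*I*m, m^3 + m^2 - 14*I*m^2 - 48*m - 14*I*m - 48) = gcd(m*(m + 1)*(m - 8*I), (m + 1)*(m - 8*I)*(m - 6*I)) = m^2 + m*(1 - 8*I) - 8*I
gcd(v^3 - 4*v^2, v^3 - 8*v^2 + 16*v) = v^2 - 4*v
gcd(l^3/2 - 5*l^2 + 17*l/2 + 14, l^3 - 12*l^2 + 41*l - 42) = l - 7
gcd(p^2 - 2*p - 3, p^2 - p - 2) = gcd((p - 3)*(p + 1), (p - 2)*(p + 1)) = p + 1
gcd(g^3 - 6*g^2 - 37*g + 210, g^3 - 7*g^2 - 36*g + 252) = g^2 - g - 42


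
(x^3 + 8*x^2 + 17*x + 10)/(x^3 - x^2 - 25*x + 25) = (x^2 + 3*x + 2)/(x^2 - 6*x + 5)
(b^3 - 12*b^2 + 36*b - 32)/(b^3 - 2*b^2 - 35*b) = (-b^3 + 12*b^2 - 36*b + 32)/(b*(-b^2 + 2*b + 35))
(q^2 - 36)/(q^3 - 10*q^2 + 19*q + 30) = (q + 6)/(q^2 - 4*q - 5)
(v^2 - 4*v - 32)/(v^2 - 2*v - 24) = (v - 8)/(v - 6)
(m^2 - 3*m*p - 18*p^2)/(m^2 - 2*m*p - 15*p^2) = (-m + 6*p)/(-m + 5*p)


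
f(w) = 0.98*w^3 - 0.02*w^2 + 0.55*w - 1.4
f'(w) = 2.94*w^2 - 0.04*w + 0.55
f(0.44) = -1.08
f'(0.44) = 1.10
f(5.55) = 168.57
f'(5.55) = 90.89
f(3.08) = 28.74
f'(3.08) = 28.32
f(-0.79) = -2.33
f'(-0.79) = 2.42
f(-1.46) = -5.30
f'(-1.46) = 6.88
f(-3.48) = -44.86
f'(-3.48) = 36.29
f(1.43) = 2.21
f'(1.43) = 6.50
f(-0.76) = -2.26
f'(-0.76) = 2.28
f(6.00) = 212.86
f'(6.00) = 106.15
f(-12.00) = -1704.32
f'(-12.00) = 424.39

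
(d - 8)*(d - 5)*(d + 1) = d^3 - 12*d^2 + 27*d + 40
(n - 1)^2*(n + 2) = n^3 - 3*n + 2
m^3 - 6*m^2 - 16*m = m*(m - 8)*(m + 2)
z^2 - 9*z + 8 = (z - 8)*(z - 1)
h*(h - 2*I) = h^2 - 2*I*h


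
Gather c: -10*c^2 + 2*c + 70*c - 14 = -10*c^2 + 72*c - 14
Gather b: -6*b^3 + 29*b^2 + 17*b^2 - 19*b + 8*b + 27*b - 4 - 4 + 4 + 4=-6*b^3 + 46*b^2 + 16*b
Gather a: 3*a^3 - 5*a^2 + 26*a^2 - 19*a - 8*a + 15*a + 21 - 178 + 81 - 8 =3*a^3 + 21*a^2 - 12*a - 84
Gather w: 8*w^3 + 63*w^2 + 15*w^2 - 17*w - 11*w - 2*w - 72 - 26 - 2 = 8*w^3 + 78*w^2 - 30*w - 100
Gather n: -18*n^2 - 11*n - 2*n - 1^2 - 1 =-18*n^2 - 13*n - 2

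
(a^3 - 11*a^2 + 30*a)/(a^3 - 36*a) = (a - 5)/(a + 6)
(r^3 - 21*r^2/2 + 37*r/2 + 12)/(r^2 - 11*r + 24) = r + 1/2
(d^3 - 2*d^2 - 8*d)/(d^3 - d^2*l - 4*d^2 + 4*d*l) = (d + 2)/(d - l)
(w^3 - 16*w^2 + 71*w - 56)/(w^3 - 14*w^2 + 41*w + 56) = (w - 1)/(w + 1)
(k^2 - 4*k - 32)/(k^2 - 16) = (k - 8)/(k - 4)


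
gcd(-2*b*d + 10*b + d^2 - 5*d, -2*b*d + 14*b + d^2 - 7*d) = 2*b - d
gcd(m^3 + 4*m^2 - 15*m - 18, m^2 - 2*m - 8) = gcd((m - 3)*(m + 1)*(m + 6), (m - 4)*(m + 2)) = 1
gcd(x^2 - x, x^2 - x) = x^2 - x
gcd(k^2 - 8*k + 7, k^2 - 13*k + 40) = 1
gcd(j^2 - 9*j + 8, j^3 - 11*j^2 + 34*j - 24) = j - 1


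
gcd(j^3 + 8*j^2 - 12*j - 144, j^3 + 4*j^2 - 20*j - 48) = j^2 + 2*j - 24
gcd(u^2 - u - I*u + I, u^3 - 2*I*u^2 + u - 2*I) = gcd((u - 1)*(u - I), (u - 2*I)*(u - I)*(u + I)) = u - I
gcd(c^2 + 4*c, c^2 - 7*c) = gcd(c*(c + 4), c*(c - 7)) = c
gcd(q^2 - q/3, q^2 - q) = q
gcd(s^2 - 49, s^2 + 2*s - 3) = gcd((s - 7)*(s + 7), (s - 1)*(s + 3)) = 1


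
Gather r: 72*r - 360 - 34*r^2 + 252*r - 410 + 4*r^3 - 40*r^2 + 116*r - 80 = 4*r^3 - 74*r^2 + 440*r - 850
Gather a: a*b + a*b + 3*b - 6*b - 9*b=2*a*b - 12*b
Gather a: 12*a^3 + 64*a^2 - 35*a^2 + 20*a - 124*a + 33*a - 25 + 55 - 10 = 12*a^3 + 29*a^2 - 71*a + 20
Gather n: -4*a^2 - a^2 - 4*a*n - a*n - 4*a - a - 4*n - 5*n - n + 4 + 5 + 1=-5*a^2 - 5*a + n*(-5*a - 10) + 10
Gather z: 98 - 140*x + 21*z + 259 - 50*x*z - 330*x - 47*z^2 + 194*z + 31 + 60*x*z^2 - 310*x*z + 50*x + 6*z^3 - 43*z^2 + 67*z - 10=-420*x + 6*z^3 + z^2*(60*x - 90) + z*(282 - 360*x) + 378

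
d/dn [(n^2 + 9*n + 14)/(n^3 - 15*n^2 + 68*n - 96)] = (-n^4 - 18*n^3 + 161*n^2 + 228*n - 1816)/(n^6 - 30*n^5 + 361*n^4 - 2232*n^3 + 7504*n^2 - 13056*n + 9216)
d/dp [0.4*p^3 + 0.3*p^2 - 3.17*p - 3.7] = 1.2*p^2 + 0.6*p - 3.17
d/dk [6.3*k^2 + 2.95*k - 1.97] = 12.6*k + 2.95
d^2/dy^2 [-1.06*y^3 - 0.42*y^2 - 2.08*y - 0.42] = -6.36*y - 0.84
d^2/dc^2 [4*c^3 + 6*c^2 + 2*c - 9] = 24*c + 12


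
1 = 1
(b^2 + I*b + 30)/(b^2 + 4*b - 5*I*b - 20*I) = (b + 6*I)/(b + 4)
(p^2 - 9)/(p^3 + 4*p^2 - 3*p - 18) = (p - 3)/(p^2 + p - 6)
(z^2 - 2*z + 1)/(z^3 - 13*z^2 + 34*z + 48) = (z^2 - 2*z + 1)/(z^3 - 13*z^2 + 34*z + 48)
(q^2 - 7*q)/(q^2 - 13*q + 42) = q/(q - 6)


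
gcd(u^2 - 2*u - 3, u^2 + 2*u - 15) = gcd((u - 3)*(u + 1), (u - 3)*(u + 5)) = u - 3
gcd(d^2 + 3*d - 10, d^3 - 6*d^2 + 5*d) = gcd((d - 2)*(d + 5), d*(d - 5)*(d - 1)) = 1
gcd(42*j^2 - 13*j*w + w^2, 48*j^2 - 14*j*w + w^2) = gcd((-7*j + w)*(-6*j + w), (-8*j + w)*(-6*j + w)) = -6*j + w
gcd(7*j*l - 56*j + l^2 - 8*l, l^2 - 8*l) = l - 8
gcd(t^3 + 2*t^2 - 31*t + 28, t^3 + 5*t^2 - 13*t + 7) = t^2 + 6*t - 7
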